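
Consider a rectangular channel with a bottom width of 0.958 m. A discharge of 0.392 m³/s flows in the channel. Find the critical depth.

For a rectangular channel, critical depth y_c = (q²/g)^(1/3) where q = Q/b = 0.392/0.958 = 0.4092 m²/s.
So y_c = (0.4092²/9.81)^(1/3) = 0.257 m.

y_c = 0.257 m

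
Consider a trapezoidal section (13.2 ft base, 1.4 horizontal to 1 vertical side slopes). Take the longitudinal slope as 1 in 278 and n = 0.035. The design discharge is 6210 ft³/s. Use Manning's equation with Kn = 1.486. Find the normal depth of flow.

Manning's equation rearranged: A R^(2/3) = nQ / (1.486·√S) = 0.035 × 6210 / (1.486 × √0.003597) = 2439.
Try y = 19.4 ft: A R^(2/3) = 3584 — high.
Try y = 12.4 ft: A R^(2/3) = 1358 — low.
Try y = 16.3 ft: A R^(2/3) = 2440 — ≈ 2439.

y_n = 16.3 ft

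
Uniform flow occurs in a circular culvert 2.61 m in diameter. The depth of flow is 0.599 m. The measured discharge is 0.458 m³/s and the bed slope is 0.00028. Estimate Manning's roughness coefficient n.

n = 0.017

For a circular section of diameter D = 2.61 m at depth y = 0.599 m, the central angle is θ = 2 arccos(1 − 2y/D) = 1.998 rad. Then A = (D²/8)(θ − sin θ) = 0.9268 m² and P = Dθ/2 = 2.608 m.
Hydraulic radius R = A/P = 0.9268/2.608 = 0.3554 m.
Rearranging Manning's equation: n = (1/Q) A R^(2/3) S^(1/2) = (1/0.458) × 0.9268 × 0.3554^(2/3) × √0.00028 = 0.017.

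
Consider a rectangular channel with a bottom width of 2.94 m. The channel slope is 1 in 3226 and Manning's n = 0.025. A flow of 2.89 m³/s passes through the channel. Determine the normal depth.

Manning's equation rearranged: A R^(2/3) = nQ / (1·√S) = 0.025 × 2.89 / (√0.00031) = 4.104.
At y = 1.82 m: A R^(2/3) = 4.662 — too large.
At y = 1.43 m: A R^(2/3) = 3.393 — too small.
At y = 1.65 m: A R^(2/3) = 4.101 — matches.

y_n = 1.65 m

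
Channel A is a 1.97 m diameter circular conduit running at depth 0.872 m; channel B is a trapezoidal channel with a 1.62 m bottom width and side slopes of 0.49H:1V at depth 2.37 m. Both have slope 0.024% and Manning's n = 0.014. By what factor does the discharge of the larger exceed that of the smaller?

Channel A: For a circular section of diameter D = 1.97 m at depth y = 0.872 m, the central angle is θ = 2 arccos(1 − 2y/D) = 2.912 rad. Then A = (D²/8)(θ − sin θ) = 1.302 m² and P = Dθ/2 = 2.868 m. Hydraulic radius R = A/P = 1.302/2.868 = 0.4539 m. Q_A = (1/0.014)·1.302·0.4539^(2/3)·√0.00024 = 0.8509 m³/s.
Channel B: With bottom width b = 1.62 m and side slope z = 0.49: A = (b + zy)y = (1.62 + 0.49×2.37)×2.37 = 6.592 m²; P = b + 2y√(1+z²) = 1.62 + 2×2.37×1.114 = 6.898 m. Hydraulic radius R = A/P = 6.592/6.898 = 0.9555 m. Q_B = (1/0.014)·6.592·0.9555^(2/3)·√0.00024 = 7.076 m³/s.
The larger discharge is 7.076 m³/s and the smaller is 0.8509 m³/s; the ratio is 8.32.

8.32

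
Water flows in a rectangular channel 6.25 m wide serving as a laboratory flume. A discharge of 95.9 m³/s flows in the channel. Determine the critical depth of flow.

y_c = 2.88 m

For a rectangular channel, critical depth y_c = (q²/g)^(1/3) where q = Q/b = 95.9/6.25 = 15.34 m²/s.
So y_c = (15.34²/9.81)^(1/3) = 2.88 m.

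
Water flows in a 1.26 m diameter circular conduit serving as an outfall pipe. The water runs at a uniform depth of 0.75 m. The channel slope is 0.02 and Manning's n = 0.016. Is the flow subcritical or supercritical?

For a circular section of diameter D = 1.26 m at depth y = 0.75 m, the central angle is θ = 2 arccos(1 − 2y/D) = 3.525 rad. Then A = (D²/8)(θ − sin θ) = 0.7737 m² and P = Dθ/2 = 2.221 m.
Hydraulic radius R = A/P = 0.7737/2.221 = 0.3484 m.
V = (1/n) R^(2/3) √S = (1/0.016) × 0.3484^(2/3) × √0.02 = 4.377 m/s. Hydraulic depth D_h = A/T = 0.7737/1.237 = 0.6255 m.
Froude number Fr = V/√(g·D_h) = 4.377/√(9.81×0.6255) = 1.77, which is greater than 1, so the flow is supercritical.

supercritical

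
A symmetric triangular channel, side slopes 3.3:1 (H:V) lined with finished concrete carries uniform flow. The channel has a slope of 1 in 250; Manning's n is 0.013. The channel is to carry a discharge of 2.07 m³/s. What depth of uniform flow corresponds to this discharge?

y_n = 0.558 m

Manning's equation rearranged: A R^(2/3) = nQ / (1·√S) = 0.013 × 2.07 / (√0.004) = 0.4255.
Try y = 0.449 m: A R^(2/3) = 0.2387 — short.
Try y = 0.558 m: A R^(2/3) = 0.4261 — ≈ 0.4255.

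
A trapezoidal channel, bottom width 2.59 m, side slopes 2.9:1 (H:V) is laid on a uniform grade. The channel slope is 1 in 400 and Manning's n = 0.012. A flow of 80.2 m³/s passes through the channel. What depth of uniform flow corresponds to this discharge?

Manning's equation rearranged: A R^(2/3) = nQ / (1·√S) = 0.012 × 80.2 / (√0.0025) = 19.25.
Try y = 2.23 m: A R^(2/3) = 23.33 — over.
Try y = 1.55 m: A R^(2/3) = 10.29 — short.
Try y = 2.05 m: A R^(2/3) = 19.25 — ≈ 19.25.

y_n = 2.05 m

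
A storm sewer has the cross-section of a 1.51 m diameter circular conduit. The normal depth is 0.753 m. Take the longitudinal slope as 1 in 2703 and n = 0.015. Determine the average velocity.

V = 0.669 m/s

For a circular section of diameter D = 1.51 m at depth y = 0.753 m, the central angle is θ = 2 arccos(1 − 2y/D) = 3.136 rad. Then A = (D²/8)(θ − sin θ) = 0.8924 m² and P = Dθ/2 = 2.368 m.
Hydraulic radius R = A/P = 0.8924/2.368 = 0.3769 m.
From Manning's equation, V = (1/n) R^(2/3) S^(1/2) = (1/0.015) × 0.3769^(2/3) × 0.00037^(1/2) = 0.669 m/s.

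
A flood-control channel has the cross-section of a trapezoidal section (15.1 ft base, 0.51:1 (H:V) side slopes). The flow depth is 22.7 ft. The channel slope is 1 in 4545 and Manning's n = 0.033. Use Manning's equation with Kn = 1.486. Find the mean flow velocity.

V = 2.93 ft/s

With bottom width b = 15.1 ft and side slope z = 0.51: A = (b + zy)y = (15.1 + 0.51×22.7)×22.7 = 605.6 ft²; P = b + 2y√(1+z²) = 15.1 + 2×22.7×1.123 = 66.06 ft.
Hydraulic radius R = A/P = 605.6/66.06 = 9.166 ft.
From Manning's equation, V = (1.486/n) R^(2/3) S^(1/2) = (1.486/0.033) × 9.166^(2/3) × 0.00022^(1/2) = 2.93 ft/s.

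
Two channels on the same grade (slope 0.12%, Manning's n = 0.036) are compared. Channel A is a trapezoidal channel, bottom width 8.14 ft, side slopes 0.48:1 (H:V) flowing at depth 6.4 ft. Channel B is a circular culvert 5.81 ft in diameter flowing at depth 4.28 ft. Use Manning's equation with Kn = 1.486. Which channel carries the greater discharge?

Channel A: With bottom width b = 8.14 ft and side slope z = 0.48: A = (b + zy)y = (8.14 + 0.48×6.4)×6.4 = 71.76 ft²; P = b + 2y√(1+z²) = 8.14 + 2×6.4×1.109 = 22.34 ft. Hydraulic radius R = A/P = 71.76/22.34 = 3.212 ft. Q_A = (1.486/0.036)·71.76·3.212^(2/3)·√0.0012 = 223.4 ft³/s.
Channel B: For a circular section of diameter D = 5.81 ft at depth y = 4.28 ft, the central angle is θ = 2 arccos(1 − 2y/D) = 4.128 rad. Then A = (D²/8)(θ − sin θ) = 20.94 ft² and P = Dθ/2 = 11.99 ft. Hydraulic radius R = A/P = 20.94/11.99 = 1.746 ft. Q_B = (1.486/0.036)·20.94·1.746^(2/3)·√0.0012 = 43.41 ft³/s.
Q_A = 223.4 ft³/s vs Q_B = 43.41 ft³/s, so channel A carries more.

channel A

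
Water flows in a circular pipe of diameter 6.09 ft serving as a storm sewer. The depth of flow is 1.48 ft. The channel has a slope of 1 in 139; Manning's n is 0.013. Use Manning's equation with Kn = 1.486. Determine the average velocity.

For a circular section of diameter D = 6.09 ft at depth y = 1.48 ft, the central angle is θ = 2 arccos(1 − 2y/D) = 2.062 rad. Then A = (D²/8)(θ − sin θ) = 5.472 ft² and P = Dθ/2 = 6.279 ft.
Hydraulic radius R = A/P = 5.472/6.279 = 0.8714 ft.
From Manning's equation, V = (1.486/n) R^(2/3) S^(1/2) = (1.486/0.013) × 0.8714^(2/3) × 0.007194^(1/2) = 8.85 ft/s.

V = 8.85 ft/s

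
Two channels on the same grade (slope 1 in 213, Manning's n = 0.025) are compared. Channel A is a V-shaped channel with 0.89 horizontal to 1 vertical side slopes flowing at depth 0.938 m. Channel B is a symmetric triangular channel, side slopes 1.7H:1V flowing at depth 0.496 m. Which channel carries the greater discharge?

channel A

Channel A: For a triangular section with side slope z = 0.89: A = zy² = 0.89×0.938² = 0.7831 m²; P = 2y√(1+z²) = 2×0.938×1.339 = 2.511 m. Hydraulic radius R = A/P = 0.7831/2.511 = 0.3118 m. Q_A = (1/0.025)·0.7831·0.3118^(2/3)·√0.004695 = 0.9869 m³/s.
Channel B: For a triangular section with side slope z = 1.7: A = zy² = 1.7×0.496² = 0.4182 m²; P = 2y√(1+z²) = 2×0.496×1.972 = 1.957 m. Hydraulic radius R = A/P = 0.4182/1.957 = 0.2138 m. Q_B = (1/0.025)·0.4182·0.2138^(2/3)·√0.004695 = 0.4098 m³/s.
Q_A = 0.9869 m³/s vs Q_B = 0.4098 m³/s, so channel A carries more.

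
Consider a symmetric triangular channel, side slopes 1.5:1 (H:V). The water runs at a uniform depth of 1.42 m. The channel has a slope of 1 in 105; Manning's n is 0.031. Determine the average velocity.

For a triangular section with side slope z = 1.5: A = zy² = 1.5×1.42² = 3.025 m²; P = 2y√(1+z²) = 2×1.42×1.803 = 5.12 m.
Hydraulic radius R = A/P = 3.025/5.12 = 0.5908 m.
From Manning's equation, V = (1/n) R^(2/3) S^(1/2) = (1/0.031) × 0.5908^(2/3) × 0.009524^(1/2) = 2.22 m/s.

V = 2.22 m/s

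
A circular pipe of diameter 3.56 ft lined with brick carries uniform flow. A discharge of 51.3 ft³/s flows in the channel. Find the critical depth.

y_c = 2.23 ft

At critical depth, Q² T / (g A³) = 1, i.e. A³/T = Q²/g = 51.3²/32.2 = 81.73.
Try y = 2 ft: A³/T = 54.04 — short.
Try y = 2.62 ft: A³/T = 154.3 — over.
Try y = 2.23 ft: A³/T = 82.02 — close enough.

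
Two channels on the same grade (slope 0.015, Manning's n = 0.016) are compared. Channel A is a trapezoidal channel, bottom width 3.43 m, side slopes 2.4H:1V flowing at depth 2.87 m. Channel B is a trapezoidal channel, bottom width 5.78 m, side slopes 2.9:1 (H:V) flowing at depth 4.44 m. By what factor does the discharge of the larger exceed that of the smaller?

3.75

Channel A: With bottom width b = 3.43 m and side slope z = 2.4: A = (b + zy)y = (3.43 + 2.4×2.87)×2.87 = 29.61 m²; P = b + 2y√(1+z²) = 3.43 + 2×2.87×2.6 = 18.35 m. Hydraulic radius R = A/P = 29.61/18.35 = 1.613 m. Q_A = (1/0.016)·29.61·1.613^(2/3)·√0.015 = 311.8 m³/s.
Channel B: With bottom width b = 5.78 m and side slope z = 2.9: A = (b + zy)y = (5.78 + 2.9×4.44)×4.44 = 82.83 m²; P = b + 2y√(1+z²) = 5.78 + 2×4.44×3.068 = 33.02 m. Hydraulic radius R = A/P = 82.83/33.02 = 2.509 m. Q_B = (1/0.016)·82.83·2.509^(2/3)·√0.015 = 1171 m³/s.
The larger discharge is 1171 m³/s and the smaller is 311.8 m³/s; the ratio is 3.75.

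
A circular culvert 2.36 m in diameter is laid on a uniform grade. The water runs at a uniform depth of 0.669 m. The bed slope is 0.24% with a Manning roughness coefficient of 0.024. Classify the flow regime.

subcritical

For a circular section of diameter D = 2.36 m at depth y = 0.669 m, the central angle is θ = 2 arccos(1 − 2y/D) = 2.246 rad. Then A = (D²/8)(θ − sin θ) = 1.02 m² and P = Dθ/2 = 2.65 m.
Hydraulic radius R = A/P = 1.02/2.65 = 0.3849 m.
V = (1/n) R^(2/3) √S = (1/0.024) × 0.3849^(2/3) × √0.0024 = 1.08 m/s. Hydraulic depth D_h = A/T = 1.02/2.127 = 0.4795 m.
Froude number Fr = V/√(g·D_h) = 1.08/√(9.81×0.4795) = 0.498, which is less than 1, so the flow is subcritical.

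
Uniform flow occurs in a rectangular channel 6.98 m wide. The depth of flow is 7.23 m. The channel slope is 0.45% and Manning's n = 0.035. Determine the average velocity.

Flow area A = b·y = 6.98 × 7.23 = 50.47 m². Wetted perimeter P = b + 2y = 6.98 + 2×7.23 = 21.44 m.
Hydraulic radius R = A/P = 50.47/21.44 = 2.354 m.
From Manning's equation, V = (1/n) R^(2/3) S^(1/2) = (1/0.035) × 2.354^(2/3) × 0.0045^(1/2) = 3.39 m/s.

V = 3.39 m/s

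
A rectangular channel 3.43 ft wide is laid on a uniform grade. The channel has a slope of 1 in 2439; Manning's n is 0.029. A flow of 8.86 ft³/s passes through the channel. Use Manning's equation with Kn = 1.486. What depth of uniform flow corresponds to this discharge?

y_n = 2.47 ft

Manning's equation rearranged: A R^(2/3) = nQ / (1.486·√S) = 0.029 × 8.86 / (1.486 × √0.00041) = 8.539.
Trying y = 2.12 ft: A R^(2/3) = 7.018 — too small.
Trying y = 2.72 ft: A R^(2/3) = 9.649 — too large.
Trying y = 2.47 ft: A R^(2/3) = 8.541 — close enough.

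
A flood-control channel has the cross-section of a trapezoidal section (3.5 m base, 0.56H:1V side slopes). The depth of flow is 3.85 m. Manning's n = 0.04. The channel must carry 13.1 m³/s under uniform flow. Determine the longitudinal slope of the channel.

S = 0.000271

With bottom width b = 3.5 m and side slope z = 0.56: A = (b + zy)y = (3.5 + 0.56×3.85)×3.85 = 21.78 m²; P = b + 2y√(1+z²) = 3.5 + 2×3.85×1.146 = 12.33 m.
Hydraulic radius R = A/P = 21.78/12.33 = 1.767 m.
From Manning's equation, S = [nQ / (1 A R^(2/3))]² = [0.04 × 13.1 / (1 × 21.78 × 1.767^(2/3))]² = 0.000271.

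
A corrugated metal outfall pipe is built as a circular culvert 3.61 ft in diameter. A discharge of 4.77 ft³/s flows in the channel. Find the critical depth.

y_c = 0.649 ft

At critical depth, Q² T / (g A³) = 1, i.e. A³/T = Q²/g = 4.77²/32.2 = 0.7066.
Trying y = 0.764 ft: A³/T = 1.337 — too large.
Trying y = 0.542 ft: A³/T = 0.3474 — too small.
Trying y = 0.649 ft: A³/T = 0.7055 — ≈ 0.7066.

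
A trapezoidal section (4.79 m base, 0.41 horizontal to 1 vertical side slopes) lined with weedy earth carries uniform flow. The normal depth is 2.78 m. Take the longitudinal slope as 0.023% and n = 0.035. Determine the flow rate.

With bottom width b = 4.79 m and side slope z = 0.41: A = (b + zy)y = (4.79 + 0.41×2.78)×2.78 = 16.48 m²; P = b + 2y√(1+z²) = 4.79 + 2×2.78×1.081 = 10.8 m.
Hydraulic radius R = A/P = 16.48/10.8 = 1.526 m.
Manning's equation: Q = (1/n) A R^(2/3) S^(1/2) = (1/0.035) × 16.48 × 1.526^(2/3) × 0.00023^(1/2) = 9.47 m³/s.

Q = 9.47 m³/s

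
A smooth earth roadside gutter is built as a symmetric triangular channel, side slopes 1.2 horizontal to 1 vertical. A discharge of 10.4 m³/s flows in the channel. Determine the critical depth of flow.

y_c = 1.73 m

At critical depth, Q² T / (g A³) = 1, i.e. A³/T = Q²/g = 10.4²/9.81 = 11.03.
Trying y = 1.92 m: A³/T = 18.79 — high.
Trying y = 1.73 m: A³/T = 11.16 — ≈ 11.03.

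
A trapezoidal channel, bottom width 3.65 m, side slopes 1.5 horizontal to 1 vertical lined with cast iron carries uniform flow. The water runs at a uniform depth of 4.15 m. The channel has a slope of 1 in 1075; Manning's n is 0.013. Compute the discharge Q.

With bottom width b = 3.65 m and side slope z = 1.5: A = (b + zy)y = (3.65 + 1.5×4.15)×4.15 = 40.98 m²; P = b + 2y√(1+z²) = 3.65 + 2×4.15×1.803 = 18.61 m.
Hydraulic radius R = A/P = 40.98/18.61 = 2.202 m.
Manning's equation: Q = (1/n) A R^(2/3) S^(1/2) = (1/0.013) × 40.98 × 2.202^(2/3) × 0.0009302^(1/2) = 163 m³/s.

Q = 163 m³/s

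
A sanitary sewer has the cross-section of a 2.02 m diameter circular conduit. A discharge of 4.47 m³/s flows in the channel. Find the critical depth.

At critical depth, Q² T / (g A³) = 1, i.e. A³/T = Q²/g = 4.47²/9.81 = 2.037.
Trying y = 0.798 m: A³/T = 0.8262 — too small.
Trying y = 1.21 m: A³/T = 4.063 — too large.
Trying y = 1.01 m: A³/T = 2.037 — ≈ 2.037.

y_c = 1.01 m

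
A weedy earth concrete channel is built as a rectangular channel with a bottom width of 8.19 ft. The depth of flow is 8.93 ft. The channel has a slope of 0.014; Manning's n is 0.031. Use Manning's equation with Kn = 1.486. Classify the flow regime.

subcritical

Flow area A = b·y = 8.19 × 8.93 = 73.14 ft². Wetted perimeter P = b + 2y = 8.19 + 2×8.93 = 26.05 ft.
Hydraulic radius R = A/P = 73.14/26.05 = 2.808 ft.
V = (1.486/n) R^(2/3) √S = (1.486/0.031) × 2.808^(2/3) × √0.014 = 11.29 ft/s. Hydraulic depth D_h = A/T = 73.14/8.19 = 8.93 ft.
Froude number Fr = V/√(g·D_h) = 11.29/√(32.2×8.93) = 0.666, which is less than 1, so the flow is subcritical.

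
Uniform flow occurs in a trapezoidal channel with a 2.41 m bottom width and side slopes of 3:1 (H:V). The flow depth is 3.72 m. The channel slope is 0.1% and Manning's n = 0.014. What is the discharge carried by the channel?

Q = 178 m³/s

With bottom width b = 2.41 m and side slope z = 3: A = (b + zy)y = (2.41 + 3×3.72)×3.72 = 50.48 m²; P = b + 2y√(1+z²) = 2.41 + 2×3.72×3.162 = 25.94 m.
Hydraulic radius R = A/P = 50.48/25.94 = 1.946 m.
Manning's equation: Q = (1/n) A R^(2/3) S^(1/2) = (1/0.014) × 50.48 × 1.946^(2/3) × 0.001^(1/2) = 178 m³/s.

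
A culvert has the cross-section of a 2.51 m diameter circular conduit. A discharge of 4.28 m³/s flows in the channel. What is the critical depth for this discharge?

At critical depth, Q² T / (g A³) = 1, i.e. A³/T = Q²/g = 4.28²/9.81 = 1.867.
Trying y = 0.779 m: A³/T = 0.9648 — short.
Trying y = 1.09 m: A³/T = 3.519 — over.
Trying y = 0.924 m: A³/T = 1.865 — matches.

y_c = 0.924 m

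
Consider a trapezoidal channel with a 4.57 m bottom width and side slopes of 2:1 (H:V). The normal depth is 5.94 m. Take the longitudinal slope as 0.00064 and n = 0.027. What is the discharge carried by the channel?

With bottom width b = 4.57 m and side slope z = 2: A = (b + zy)y = (4.57 + 2×5.94)×5.94 = 97.71 m²; P = b + 2y√(1+z²) = 4.57 + 2×5.94×2.236 = 31.13 m.
Hydraulic radius R = A/P = 97.71/31.13 = 3.138 m.
Manning's equation: Q = (1/n) A R^(2/3) S^(1/2) = (1/0.027) × 97.71 × 3.138^(2/3) × 0.00064^(1/2) = 196 m³/s.

Q = 196 m³/s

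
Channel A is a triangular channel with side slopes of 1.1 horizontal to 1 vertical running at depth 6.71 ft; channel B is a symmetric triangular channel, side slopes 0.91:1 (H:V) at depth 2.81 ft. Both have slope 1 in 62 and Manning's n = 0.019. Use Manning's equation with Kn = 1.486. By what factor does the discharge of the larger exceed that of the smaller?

Channel A: For a triangular section with side slope z = 1.1: A = zy² = 1.1×6.71² = 49.53 ft²; P = 2y√(1+z²) = 2×6.71×1.487 = 19.95 ft. Hydraulic radius R = A/P = 49.53/19.95 = 2.482 ft. Q_A = (1.486/0.019)·49.53·2.482^(2/3)·√0.01613 = 901.9 ft³/s.
Channel B: For a triangular section with side slope z = 0.91: A = zy² = 0.91×2.81² = 7.185 ft²; P = 2y√(1+z²) = 2×2.81×1.352 = 7.599 ft. Hydraulic radius R = A/P = 7.185/7.599 = 0.9456 ft. Q_B = (1.486/0.019)·7.185·0.9456^(2/3)·√0.01613 = 68.76 ft³/s.
The larger discharge is 901.9 ft³/s and the smaller is 68.76 ft³/s; the ratio is 13.1.

13.1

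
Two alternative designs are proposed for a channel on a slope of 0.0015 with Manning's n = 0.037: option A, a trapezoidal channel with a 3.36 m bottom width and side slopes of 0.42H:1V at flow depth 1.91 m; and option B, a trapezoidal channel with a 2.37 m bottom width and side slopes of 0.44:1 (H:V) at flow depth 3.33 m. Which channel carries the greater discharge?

Channel A: With bottom width b = 3.36 m and side slope z = 0.42: A = (b + zy)y = (3.36 + 0.42×1.91)×1.91 = 7.95 m²; P = b + 2y√(1+z²) = 3.36 + 2×1.91×1.085 = 7.503 m. Hydraulic radius R = A/P = 7.95/7.503 = 1.06 m. Q_A = (1/0.037)·7.95·1.06^(2/3)·√0.0015 = 8.648 m³/s.
Channel B: With bottom width b = 2.37 m and side slope z = 0.44: A = (b + zy)y = (2.37 + 0.44×3.33)×3.33 = 12.77 m²; P = b + 2y√(1+z²) = 2.37 + 2×3.33×1.093 = 9.646 m. Hydraulic radius R = A/P = 12.77/9.646 = 1.324 m. Q_B = (1/0.037)·12.77·1.324^(2/3)·√0.0015 = 16.12 m³/s.
Q_A = 8.648 m³/s vs Q_B = 16.12 m³/s, so channel B carries more.

channel B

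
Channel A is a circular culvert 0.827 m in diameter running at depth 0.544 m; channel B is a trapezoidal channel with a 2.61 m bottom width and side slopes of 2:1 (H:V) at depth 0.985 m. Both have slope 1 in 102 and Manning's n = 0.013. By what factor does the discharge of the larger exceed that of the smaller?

23.3

Channel A: For a circular section of diameter D = 0.827 m at depth y = 0.544 m, the central angle is θ = 2 arccos(1 − 2y/D) = 3.784 rad. Then A = (D²/8)(θ − sin θ) = 0.3747 m² and P = Dθ/2 = 1.565 m. Hydraulic radius R = A/P = 0.3747/1.565 = 0.2395 m. Q_A = (1/0.013)·0.3747·0.2395^(2/3)·√0.009804 = 1.101 m³/s.
Channel B: With bottom width b = 2.61 m and side slope z = 2: A = (b + zy)y = (2.61 + 2×0.985)×0.985 = 4.511 m²; P = b + 2y√(1+z²) = 2.61 + 2×0.985×2.236 = 7.015 m. Hydraulic radius R = A/P = 4.511/7.015 = 0.6431 m. Q_B = (1/0.013)·4.511·0.6431^(2/3)·√0.009804 = 25.6 m³/s.
The larger discharge is 25.6 m³/s and the smaller is 1.101 m³/s; the ratio is 23.3.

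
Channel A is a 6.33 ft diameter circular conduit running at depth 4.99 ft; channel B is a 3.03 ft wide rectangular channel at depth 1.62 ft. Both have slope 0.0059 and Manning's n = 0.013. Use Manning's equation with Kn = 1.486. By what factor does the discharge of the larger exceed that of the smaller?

Channel A: For a circular section of diameter D = 6.33 ft at depth y = 4.99 ft, the central angle is θ = 2 arccos(1 − 2y/D) = 4.371 rad. Then A = (D²/8)(θ − sin θ) = 26.61 ft² and P = Dθ/2 = 13.83 ft. Hydraulic radius R = A/P = 26.61/13.83 = 1.924 ft. Q_A = (1.486/0.013)·26.61·1.924^(2/3)·√0.0059 = 361.4 ft³/s.
Channel B: Flow area A = b·y = 3.03 × 1.62 = 4.909 ft². Wetted perimeter P = b + 2y = 3.03 + 2×1.62 = 6.27 ft. Hydraulic radius R = A/P = 4.909/6.27 = 0.7829 ft. Q_B = (1.486/0.013)·4.909·0.7829^(2/3)·√0.0059 = 36.61 ft³/s.
The larger discharge is 361.4 ft³/s and the smaller is 36.61 ft³/s; the ratio is 9.87.

9.87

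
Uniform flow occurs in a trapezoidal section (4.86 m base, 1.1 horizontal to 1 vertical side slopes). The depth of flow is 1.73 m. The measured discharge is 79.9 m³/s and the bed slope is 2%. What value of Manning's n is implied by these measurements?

n = 0.023

With bottom width b = 4.86 m and side slope z = 1.1: A = (b + zy)y = (4.86 + 1.1×1.73)×1.73 = 11.7 m²; P = b + 2y√(1+z²) = 4.86 + 2×1.73×1.487 = 10 m.
Hydraulic radius R = A/P = 11.7/10 = 1.17 m.
Rearranging Manning's equation: n = (1/Q) A R^(2/3) S^(1/2) = (1/79.9) × 11.7 × 1.17^(2/3) × √0.02 = 0.023.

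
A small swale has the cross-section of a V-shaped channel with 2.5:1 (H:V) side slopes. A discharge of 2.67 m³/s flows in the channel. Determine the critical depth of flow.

y_c = 0.747 m

At critical depth, Q² T / (g A³) = 1, i.e. A³/T = Q²/g = 2.67²/9.81 = 0.7267.
Trying y = 0.887 m: A³/T = 1.716 — too large.
Trying y = 0.747 m: A³/T = 0.7269 — ≈ 0.7267.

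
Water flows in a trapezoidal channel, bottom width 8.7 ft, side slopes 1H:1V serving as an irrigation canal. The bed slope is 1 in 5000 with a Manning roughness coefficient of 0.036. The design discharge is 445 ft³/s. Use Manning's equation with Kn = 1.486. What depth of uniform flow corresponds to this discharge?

y_n = 11.7 ft

Manning's equation rearranged: A R^(2/3) = nQ / (1.486·√S) = 0.036 × 445 / (1.486 × √0.0002) = 762.3.
Try y = 14.3 ft: A R^(2/3) = 1168 — high.
Try y = 8.99 ft: A R^(2/3) = 443.7 — low.
Try y = 11.7 ft: A R^(2/3) = 762.6 — close enough.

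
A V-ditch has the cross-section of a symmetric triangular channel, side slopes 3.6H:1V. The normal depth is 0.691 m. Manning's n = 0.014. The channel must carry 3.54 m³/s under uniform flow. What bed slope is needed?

For a triangular section with side slope z = 3.6: A = zy² = 3.6×0.691² = 1.719 m²; P = 2y√(1+z²) = 2×0.691×3.736 = 5.164 m.
Hydraulic radius R = A/P = 1.719/5.164 = 0.3329 m.
From Manning's equation, S = [nQ / (1 A R^(2/3))]² = [0.014 × 3.54 / (1 × 1.719 × 0.3329^(2/3))]² = 0.0036.

S = 0.0036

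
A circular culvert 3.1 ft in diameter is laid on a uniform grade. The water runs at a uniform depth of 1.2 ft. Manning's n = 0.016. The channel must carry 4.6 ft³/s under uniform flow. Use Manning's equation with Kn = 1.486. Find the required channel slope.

S = 0.000601

For a circular section of diameter D = 3.1 ft at depth y = 1.2 ft, the central angle is θ = 2 arccos(1 − 2y/D) = 2.686 rad. Then A = (D²/8)(θ − sin θ) = 2.698 ft² and P = Dθ/2 = 4.163 ft.
Hydraulic radius R = A/P = 2.698/4.163 = 0.6481 ft.
From Manning's equation, S = [nQ / (1.486 A R^(2/3))]² = [0.016 × 4.6 / (1.486 × 2.698 × 0.6481^(2/3))]² = 0.000601.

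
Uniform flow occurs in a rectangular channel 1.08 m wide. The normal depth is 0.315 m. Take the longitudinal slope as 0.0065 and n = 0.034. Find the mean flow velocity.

Flow area A = b·y = 1.08 × 0.315 = 0.3402 m². Wetted perimeter P = b + 2y = 1.08 + 2×0.315 = 1.71 m.
Hydraulic radius R = A/P = 0.3402/1.71 = 0.1989 m.
From Manning's equation, V = (1/n) R^(2/3) S^(1/2) = (1/0.034) × 0.1989^(2/3) × 0.0065^(1/2) = 0.808 m/s.

V = 0.808 m/s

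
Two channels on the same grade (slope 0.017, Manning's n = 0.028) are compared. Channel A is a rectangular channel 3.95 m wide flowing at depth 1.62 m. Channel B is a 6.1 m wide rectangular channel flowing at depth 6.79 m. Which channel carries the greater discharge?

channel B

Channel A: Flow area A = b·y = 3.95 × 1.62 = 6.399 m². Wetted perimeter P = b + 2y = 3.95 + 2×1.62 = 7.19 m. Hydraulic radius R = A/P = 6.399/7.19 = 0.89 m. Q_A = (1/0.028)·6.399·0.89^(2/3)·√0.017 = 27.57 m³/s.
Channel B: Flow area A = b·y = 6.1 × 6.79 = 41.42 m². Wetted perimeter P = b + 2y = 6.1 + 2×6.79 = 19.68 m. Hydraulic radius R = A/P = 41.42/19.68 = 2.105 m. Q_B = (1/0.028)·41.42·2.105^(2/3)·√0.017 = 316.7 m³/s.
Q_A = 27.57 m³/s vs Q_B = 316.7 m³/s, so channel B carries more.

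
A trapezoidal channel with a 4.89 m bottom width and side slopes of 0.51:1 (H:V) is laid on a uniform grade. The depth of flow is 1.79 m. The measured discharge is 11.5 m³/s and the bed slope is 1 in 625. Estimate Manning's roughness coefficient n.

With bottom width b = 4.89 m and side slope z = 0.51: A = (b + zy)y = (4.89 + 0.51×1.79)×1.79 = 10.39 m²; P = b + 2y√(1+z²) = 4.89 + 2×1.79×1.123 = 8.909 m.
Hydraulic radius R = A/P = 10.39/8.909 = 1.166 m.
Rearranging Manning's equation: n = (1/Q) A R^(2/3) S^(1/2) = (1/11.5) × 10.39 × 1.166^(2/3) × √0.0016 = 0.04.

n = 0.04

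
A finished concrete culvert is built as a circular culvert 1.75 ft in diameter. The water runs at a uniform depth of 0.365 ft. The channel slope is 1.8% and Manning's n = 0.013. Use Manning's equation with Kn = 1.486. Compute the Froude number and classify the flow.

supercritical

For a circular section of diameter D = 1.75 ft at depth y = 0.365 ft, the central angle is θ = 2 arccos(1 − 2y/D) = 1.897 rad. Then A = (D²/8)(θ − sin θ) = 0.3636 ft² and P = Dθ/2 = 1.66 ft.
Hydraulic radius R = A/P = 0.3636/1.66 = 0.2191 ft.
V = (1.486/n) R^(2/3) √S = (1.486/0.013) × 0.2191^(2/3) × √0.018 = 5.573 ft/s. Hydraulic depth D_h = A/T = 0.3636/1.422 = 0.2557 ft.
Froude number Fr = V/√(g·D_h) = 5.573/√(32.2×0.2557) = 1.94, which is greater than 1, so the flow is supercritical.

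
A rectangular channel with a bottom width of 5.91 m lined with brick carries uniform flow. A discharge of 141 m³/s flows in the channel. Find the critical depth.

y_c = 3.87 m

For a rectangular channel, critical depth y_c = (q²/g)^(1/3) where q = Q/b = 141/5.91 = 23.86 m²/s.
So y_c = (23.86²/9.81)^(1/3) = 3.87 m.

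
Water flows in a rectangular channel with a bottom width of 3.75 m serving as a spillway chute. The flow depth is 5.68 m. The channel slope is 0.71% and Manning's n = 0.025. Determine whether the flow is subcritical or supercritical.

Flow area A = b·y = 3.75 × 5.68 = 21.3 m². Wetted perimeter P = b + 2y = 3.75 + 2×5.68 = 15.11 m.
Hydraulic radius R = A/P = 21.3/15.11 = 1.41 m.
V = (1/n) R^(2/3) √S = (1/0.025) × 1.41^(2/3) × √0.0071 = 4.237 m/s. Hydraulic depth D_h = A/T = 21.3/3.75 = 5.68 m.
Froude number Fr = V/√(g·D_h) = 4.237/√(9.81×5.68) = 0.568, which is less than 1, so the flow is subcritical.

subcritical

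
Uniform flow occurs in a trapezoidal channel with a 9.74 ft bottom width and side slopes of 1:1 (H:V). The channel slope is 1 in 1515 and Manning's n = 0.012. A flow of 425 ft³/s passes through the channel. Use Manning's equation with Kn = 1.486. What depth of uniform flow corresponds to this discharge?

y_n = 4.59 ft

Manning's equation rearranged: A R^(2/3) = nQ / (1.486·√S) = 0.012 × 425 / (1.486 × √0.0006601) = 133.6.
At y = 5.56 ft: A R^(2/3) = 190.1 — high.
At y = 3.88 ft: A R^(2/3) = 98.67 — low.
At y = 4.59 ft: A R^(2/3) = 133.6 — ≈ 133.6.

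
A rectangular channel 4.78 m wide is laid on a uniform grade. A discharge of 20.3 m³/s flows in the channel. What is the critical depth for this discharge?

y_c = 1.23 m

For a rectangular channel, critical depth y_c = (q²/g)^(1/3) where q = Q/b = 20.3/4.78 = 4.247 m²/s.
So y_c = (4.247²/9.81)^(1/3) = 1.23 m.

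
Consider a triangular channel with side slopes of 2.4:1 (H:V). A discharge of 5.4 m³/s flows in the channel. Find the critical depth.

At critical depth, Q² T / (g A³) = 1, i.e. A³/T = Q²/g = 5.4²/9.81 = 2.972.
Trying y = 1.2 m: A³/T = 7.166 — high.
Trying y = 0.9 m: A³/T = 1.701 — low.
Trying y = 1.01 m: A³/T = 3.027 — ≈ 2.972.

y_c = 1.01 m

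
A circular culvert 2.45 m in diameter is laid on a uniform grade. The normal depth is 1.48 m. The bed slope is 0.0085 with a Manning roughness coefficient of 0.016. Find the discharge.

Q = 13.3 m³/s

For a circular section of diameter D = 2.45 m at depth y = 1.48 m, the central angle is θ = 2 arccos(1 − 2y/D) = 3.561 rad. Then A = (D²/8)(θ − sin θ) = 2.977 m² and P = Dθ/2 = 4.362 m.
Hydraulic radius R = A/P = 2.977/4.362 = 0.6825 m.
Manning's equation: Q = (1/n) A R^(2/3) S^(1/2) = (1/0.016) × 2.977 × 0.6825^(2/3) × 0.0085^(1/2) = 13.3 m³/s.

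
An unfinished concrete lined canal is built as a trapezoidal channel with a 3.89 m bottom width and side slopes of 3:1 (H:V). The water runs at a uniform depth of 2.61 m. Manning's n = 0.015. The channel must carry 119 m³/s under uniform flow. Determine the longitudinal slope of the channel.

S = 0.00198

With bottom width b = 3.89 m and side slope z = 3: A = (b + zy)y = (3.89 + 3×2.61)×2.61 = 30.59 m²; P = b + 2y√(1+z²) = 3.89 + 2×2.61×3.162 = 20.4 m.
Hydraulic radius R = A/P = 30.59/20.4 = 1.5 m.
From Manning's equation, S = [nQ / (1 A R^(2/3))]² = [0.015 × 119 / (1 × 30.59 × 1.5^(2/3))]² = 0.00198.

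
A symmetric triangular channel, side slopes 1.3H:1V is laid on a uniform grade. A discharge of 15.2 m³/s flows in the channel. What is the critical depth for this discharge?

y_c = 1.95 m

At critical depth, Q² T / (g A³) = 1, i.e. A³/T = Q²/g = 15.2²/9.81 = 23.55.
Try y = 2.12 m: A³/T = 36.19 — too large.
Try y = 1.54 m: A³/T = 7.319 — too small.
Try y = 1.95 m: A³/T = 23.82 — ≈ 23.55.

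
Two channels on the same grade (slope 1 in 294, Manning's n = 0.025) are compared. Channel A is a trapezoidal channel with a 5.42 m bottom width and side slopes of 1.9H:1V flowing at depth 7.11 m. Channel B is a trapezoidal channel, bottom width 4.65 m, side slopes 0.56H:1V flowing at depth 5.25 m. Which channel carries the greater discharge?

Channel A: With bottom width b = 5.42 m and side slope z = 1.9: A = (b + zy)y = (5.42 + 1.9×7.11)×7.11 = 134.6 m²; P = b + 2y√(1+z²) = 5.42 + 2×7.11×2.147 = 35.95 m. Hydraulic radius R = A/P = 134.6/35.95 = 3.744 m. Q_A = (1/0.025)·134.6·3.744^(2/3)·√0.003401 = 757 m³/s.
Channel B: With bottom width b = 4.65 m and side slope z = 0.56: A = (b + zy)y = (4.65 + 0.56×5.25)×5.25 = 39.85 m²; P = b + 2y√(1+z²) = 4.65 + 2×5.25×1.146 = 16.68 m. Hydraulic radius R = A/P = 39.85/16.68 = 2.388 m. Q_B = (1/0.025)·39.85·2.388^(2/3)·√0.003401 = 166.1 m³/s.
Q_A = 757 m³/s vs Q_B = 166.1 m³/s, so channel A carries more.

channel A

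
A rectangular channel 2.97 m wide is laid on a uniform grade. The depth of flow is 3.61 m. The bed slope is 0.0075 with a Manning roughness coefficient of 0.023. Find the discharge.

Q = 41.8 m³/s

Flow area A = b·y = 2.97 × 3.61 = 10.72 m². Wetted perimeter P = b + 2y = 2.97 + 2×3.61 = 10.19 m.
Hydraulic radius R = A/P = 10.72/10.19 = 1.052 m.
Manning's equation: Q = (1/n) A R^(2/3) S^(1/2) = (1/0.023) × 10.72 × 1.052^(2/3) × 0.0075^(1/2) = 41.8 m³/s.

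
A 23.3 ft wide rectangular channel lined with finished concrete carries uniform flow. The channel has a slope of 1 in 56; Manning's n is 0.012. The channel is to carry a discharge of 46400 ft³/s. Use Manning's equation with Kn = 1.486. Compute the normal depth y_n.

Manning's equation rearranged: A R^(2/3) = nQ / (1.486·√S) = 0.012 × 46400 / (1.486 × √0.01786) = 2804.
At y = 22.3 ft: A R^(2/3) = 2018 — low.
At y = 29.3 ft: A R^(2/3) = 2807 — close enough.

y_n = 29.3 ft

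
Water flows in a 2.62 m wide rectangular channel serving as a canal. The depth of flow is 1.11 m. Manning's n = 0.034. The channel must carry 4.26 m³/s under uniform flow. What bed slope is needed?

Flow area A = b·y = 2.62 × 1.11 = 2.908 m². Wetted perimeter P = b + 2y = 2.62 + 2×1.11 = 4.84 m.
Hydraulic radius R = A/P = 2.908/4.84 = 0.6009 m.
From Manning's equation, S = [nQ / (1 A R^(2/3))]² = [0.034 × 4.26 / (1 × 2.908 × 0.6009^(2/3))]² = 0.00489.

S = 0.00489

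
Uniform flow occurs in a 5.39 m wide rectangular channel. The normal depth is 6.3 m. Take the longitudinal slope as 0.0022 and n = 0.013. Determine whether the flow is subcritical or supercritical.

Flow area A = b·y = 5.39 × 6.3 = 33.96 m². Wetted perimeter P = b + 2y = 5.39 + 2×6.3 = 17.99 m.
Hydraulic radius R = A/P = 33.96/17.99 = 1.888 m.
V = (1/n) R^(2/3) √S = (1/0.013) × 1.888^(2/3) × √0.0022 = 5.511 m/s. Hydraulic depth D_h = A/T = 33.96/5.39 = 6.3 m.
Froude number Fr = V/√(g·D_h) = 5.511/√(9.81×6.3) = 0.701, which is less than 1, so the flow is subcritical.

subcritical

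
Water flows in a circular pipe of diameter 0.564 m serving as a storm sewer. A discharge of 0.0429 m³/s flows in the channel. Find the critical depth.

y_c = 0.133 m

At critical depth, Q² T / (g A³) = 1, i.e. A³/T = Q²/g = 0.0429²/9.81 = 0.0001876.
Try y = 0.104 m: A³/T = 0.00007254 — short.
Try y = 0.133 m: A³/T = 0.00019 — close enough.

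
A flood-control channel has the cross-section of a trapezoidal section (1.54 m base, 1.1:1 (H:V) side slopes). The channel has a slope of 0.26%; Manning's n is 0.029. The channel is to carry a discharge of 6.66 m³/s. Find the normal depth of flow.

Manning's equation rearranged: A R^(2/3) = nQ / (1·√S) = 0.029 × 6.66 / (√0.0026) = 3.788.
Trying y = 1.8 m: A R^(2/3) = 5.991 — high.
Trying y = 1.14 m: A R^(2/3) = 2.381 — low.
Trying y = 1.44 m: A R^(2/3) = 3.788 — ≈ 3.788.

y_n = 1.44 m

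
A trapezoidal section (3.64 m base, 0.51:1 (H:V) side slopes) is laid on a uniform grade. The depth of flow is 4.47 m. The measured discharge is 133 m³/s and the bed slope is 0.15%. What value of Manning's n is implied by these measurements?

With bottom width b = 3.64 m and side slope z = 0.51: A = (b + zy)y = (3.64 + 0.51×4.47)×4.47 = 26.46 m²; P = b + 2y√(1+z²) = 3.64 + 2×4.47×1.123 = 13.68 m.
Hydraulic radius R = A/P = 26.46/13.68 = 1.935 m.
Rearranging Manning's equation: n = (1/Q) A R^(2/3) S^(1/2) = (1/133) × 26.46 × 1.935^(2/3) × √0.0015 = 0.012.

n = 0.012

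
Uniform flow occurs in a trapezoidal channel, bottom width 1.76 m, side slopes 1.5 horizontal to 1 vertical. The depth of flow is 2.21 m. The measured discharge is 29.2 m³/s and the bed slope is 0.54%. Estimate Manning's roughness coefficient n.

n = 0.031

With bottom width b = 1.76 m and side slope z = 1.5: A = (b + zy)y = (1.76 + 1.5×2.21)×2.21 = 11.22 m²; P = b + 2y√(1+z²) = 1.76 + 2×2.21×1.803 = 9.728 m.
Hydraulic radius R = A/P = 11.22/9.728 = 1.153 m.
Rearranging Manning's equation: n = (1/Q) A R^(2/3) S^(1/2) = (1/29.2) × 11.22 × 1.153^(2/3) × √0.0054 = 0.031.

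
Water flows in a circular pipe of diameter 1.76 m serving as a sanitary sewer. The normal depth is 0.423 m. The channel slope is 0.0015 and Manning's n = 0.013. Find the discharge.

For a circular section of diameter D = 1.76 m at depth y = 0.423 m, the central angle is θ = 2 arccos(1 − 2y/D) = 2.049 rad. Then A = (D²/8)(θ − sin θ) = 0.4499 m² and P = Dθ/2 = 1.804 m.
Hydraulic radius R = A/P = 0.4499/1.804 = 0.2494 m.
Manning's equation: Q = (1/n) A R^(2/3) S^(1/2) = (1/0.013) × 0.4499 × 0.2494^(2/3) × 0.0015^(1/2) = 0.531 m³/s.

Q = 0.531 m³/s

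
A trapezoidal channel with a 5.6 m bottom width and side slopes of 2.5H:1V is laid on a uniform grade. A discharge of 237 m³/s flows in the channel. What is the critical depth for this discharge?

At critical depth, Q² T / (g A³) = 1, i.e. A³/T = Q²/g = 237²/9.81 = 5726.
Try y = 3.92 m: A³/T = 8730 — too large.
Try y = 2.98 m: A³/T = 2869 — too small.
Try y = 3.54 m: A³/T = 5745 — matches.

y_c = 3.54 m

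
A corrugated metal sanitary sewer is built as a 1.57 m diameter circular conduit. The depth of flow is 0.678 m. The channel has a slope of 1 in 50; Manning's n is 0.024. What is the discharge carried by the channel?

For a circular section of diameter D = 1.57 m at depth y = 0.678 m, the central angle is θ = 2 arccos(1 − 2y/D) = 2.868 rad. Then A = (D²/8)(θ − sin θ) = 0.8005 m² and P = Dθ/2 = 2.251 m.
Hydraulic radius R = A/P = 0.8005/2.251 = 0.3555 m.
Manning's equation: Q = (1/n) A R^(2/3) S^(1/2) = (1/0.024) × 0.8005 × 0.3555^(2/3) × 0.02^(1/2) = 2.37 m³/s.

Q = 2.37 m³/s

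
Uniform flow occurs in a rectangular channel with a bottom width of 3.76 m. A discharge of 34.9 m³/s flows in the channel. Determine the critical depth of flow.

y_c = 2.06 m

For a rectangular channel, critical depth y_c = (q²/g)^(1/3) where q = Q/b = 34.9/3.76 = 9.282 m²/s.
So y_c = (9.282²/9.81)^(1/3) = 2.06 m.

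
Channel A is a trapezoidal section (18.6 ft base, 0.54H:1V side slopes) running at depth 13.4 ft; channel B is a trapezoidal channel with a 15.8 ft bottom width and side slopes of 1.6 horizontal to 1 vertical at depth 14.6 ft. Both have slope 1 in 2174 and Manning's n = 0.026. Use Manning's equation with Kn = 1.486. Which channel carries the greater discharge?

Channel A: With bottom width b = 18.6 ft and side slope z = 0.54: A = (b + zy)y = (18.6 + 0.54×13.4)×13.4 = 346.2 ft²; P = b + 2y√(1+z²) = 18.6 + 2×13.4×1.136 = 49.06 ft. Hydraulic radius R = A/P = 346.2/49.06 = 7.057 ft. Q_A = (1.486/0.026)·346.2·7.057^(2/3)·√0.00046 = 1561 ft³/s.
Channel B: With bottom width b = 15.8 ft and side slope z = 1.6: A = (b + zy)y = (15.8 + 1.6×14.6)×14.6 = 571.7 ft²; P = b + 2y√(1+z²) = 15.8 + 2×14.6×1.887 = 70.89 ft. Hydraulic radius R = A/P = 571.7/70.89 = 8.065 ft. Q_B = (1.486/0.026)·571.7·8.065^(2/3)·√0.00046 = 2818 ft³/s.
Q_A = 1561 ft³/s vs Q_B = 2818 ft³/s, so channel B carries more.

channel B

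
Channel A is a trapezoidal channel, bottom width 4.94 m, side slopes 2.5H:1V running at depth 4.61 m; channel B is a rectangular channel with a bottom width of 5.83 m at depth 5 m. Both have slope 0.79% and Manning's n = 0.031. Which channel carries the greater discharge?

channel A

Channel A: With bottom width b = 4.94 m and side slope z = 2.5: A = (b + zy)y = (4.94 + 2.5×4.61)×4.61 = 75.9 m²; P = b + 2y√(1+z²) = 4.94 + 2×4.61×2.693 = 29.77 m. Hydraulic radius R = A/P = 75.9/29.77 = 2.55 m. Q_A = (1/0.031)·75.9·2.55^(2/3)·√0.0079 = 406.2 m³/s.
Channel B: Flow area A = b·y = 5.83 × 5 = 29.15 m². Wetted perimeter P = b + 2y = 5.83 + 2×5 = 15.83 m. Hydraulic radius R = A/P = 29.15/15.83 = 1.841 m. Q_B = (1/0.031)·29.15·1.841^(2/3)·√0.0079 = 125.6 m³/s.
Q_A = 406.2 m³/s vs Q_B = 125.6 m³/s, so channel A carries more.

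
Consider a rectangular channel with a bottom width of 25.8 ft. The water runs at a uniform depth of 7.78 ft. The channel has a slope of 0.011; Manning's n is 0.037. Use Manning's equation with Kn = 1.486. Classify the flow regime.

subcritical

Flow area A = b·y = 25.8 × 7.78 = 200.7 ft². Wetted perimeter P = b + 2y = 25.8 + 2×7.78 = 41.36 ft.
Hydraulic radius R = A/P = 200.7/41.36 = 4.853 ft.
V = (1.486/n) R^(2/3) √S = (1.486/0.037) × 4.853^(2/3) × √0.011 = 12.07 ft/s. Hydraulic depth D_h = A/T = 200.7/25.8 = 7.78 ft.
Froude number Fr = V/√(g·D_h) = 12.07/√(32.2×7.78) = 0.763, which is less than 1, so the flow is subcritical.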